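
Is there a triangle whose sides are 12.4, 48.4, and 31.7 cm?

No

The longest side is 48.4, but the other two sum to only 44.1.
44.1 < 48.4, so the triangle inequality fails.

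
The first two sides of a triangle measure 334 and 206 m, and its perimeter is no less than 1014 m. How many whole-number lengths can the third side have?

66

Triangle inequality: 128 < x < 540. Perimeter ≥ 1014 gives x ≥ 1014 − 334 − 206 = 474.
So 474 ≤ x < 540; integers 474 through 539: 66 values.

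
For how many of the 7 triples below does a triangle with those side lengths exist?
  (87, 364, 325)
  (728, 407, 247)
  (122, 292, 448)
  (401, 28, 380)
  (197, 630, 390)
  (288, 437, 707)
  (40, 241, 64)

(87,325,364): 87+325 > 364 → valid
(247,407,728): 247+407 ≤ 728 → not valid
(122,292,448): 122+292 ≤ 448 → not valid
(28,380,401): 28+380 > 401 → valid
(197,390,630): 197+390 ≤ 630 → not valid
(288,437,707): 288+437 > 707 → valid
(40,64,241): 40+64 ≤ 241 → not valid
3 of the 7 triples form a triangle.

3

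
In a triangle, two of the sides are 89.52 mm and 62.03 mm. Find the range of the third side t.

27.49 < t < 151.55 (mm)

By the triangle inequality, t must be less than 89.52 + 62.03 = 151.55 and greater than |89.52 − 62.03| = 27.49.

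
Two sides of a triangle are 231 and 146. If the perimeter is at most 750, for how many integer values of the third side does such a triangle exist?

288

Triangle inequality: 85 < x < 377. Perimeter ≤ 750 gives x ≤ 750 − 231 − 146 = 373.
So 85 < x ≤ 373; integers 86 through 373: 288 values.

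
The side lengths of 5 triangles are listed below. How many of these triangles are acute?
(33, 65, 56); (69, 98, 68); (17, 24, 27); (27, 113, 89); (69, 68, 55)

(33,65,56): 33²+56² = 4225 = 65² → right
(69,98,68): 68²+69² = 9385 < 9604 = 98² → obtuse
(17,24,27): 17²+24² = 865 > 729 = 27² → acute
(27,113,89): 27²+89² = 8650 < 12769 = 113² → obtuse
(69,68,55): 55²+68² = 7649 > 4761 = 69² → acute
2 of the 5 are acute.

2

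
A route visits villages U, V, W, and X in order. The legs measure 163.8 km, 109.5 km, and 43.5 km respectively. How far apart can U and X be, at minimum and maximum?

10.8 ≤ UX ≤ 316.8 km

The maximum is all hops collinear in one direction: 163.8 + 109.5 + 43.5 = 316.8.
The longest hop is 163.8; the others sum to 153.0. Folding the others back against it leaves at least 163.8 − 153.0 = 10.8.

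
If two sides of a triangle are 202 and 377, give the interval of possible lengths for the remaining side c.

175 < c < 579

By the triangle inequality, c must be less than 202 + 377 = 579 and greater than |202 − 377| = 175.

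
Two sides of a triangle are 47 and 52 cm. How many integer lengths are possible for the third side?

The third side lies in the open interval (5, 99).
Integers from 6 to 98 inclusive: 98 − 6 + 1 = 93.

93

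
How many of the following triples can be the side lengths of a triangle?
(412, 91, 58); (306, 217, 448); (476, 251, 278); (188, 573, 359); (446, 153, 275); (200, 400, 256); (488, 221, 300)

(58,91,412): 58+91 ≤ 412 → not valid
(217,306,448): 217+306 > 448 → valid
(251,278,476): 251+278 > 476 → valid
(188,359,573): 188+359 ≤ 573 → not valid
(153,275,446): 153+275 ≤ 446 → not valid
(200,256,400): 200+256 > 400 → valid
(221,300,488): 221+300 > 488 → valid
4 of the 7 triples form a triangle.

4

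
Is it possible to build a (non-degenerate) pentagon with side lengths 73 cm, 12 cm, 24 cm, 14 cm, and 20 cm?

For a pentagon, each side must be shorter than the sum of the others.
Here the longest side is 73, but the remaining 4 sides sum to only 70.

No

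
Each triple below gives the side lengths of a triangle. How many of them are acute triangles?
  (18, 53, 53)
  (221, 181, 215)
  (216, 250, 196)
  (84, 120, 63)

3

(18,53,53): 18²+53² = 3133 > 2809 = 53² → acute
(221,181,215): 181²+215² = 78986 > 48841 = 221² → acute
(216,250,196): 196²+216² = 85072 > 62500 = 250² → acute
(84,120,63): 63²+84² = 11025 < 14400 = 120² → obtuse
3 of the 4 are acute.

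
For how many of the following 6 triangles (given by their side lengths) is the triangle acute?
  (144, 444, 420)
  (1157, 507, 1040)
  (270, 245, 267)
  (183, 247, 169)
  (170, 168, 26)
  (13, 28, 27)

3

(144,444,420): 144²+420² = 197136 = 444² → right
(1157,507,1040): 507²+1040² = 1338649 = 1157² → right
(270,245,267): 245²+267² = 131314 > 72900 = 270² → acute
(183,247,169): 169²+183² = 62050 > 61009 = 247² → acute
(170,168,26): 26²+168² = 28900 = 170² → right
(13,28,27): 13²+27² = 898 > 784 = 28² → acute
3 of the 6 are acute.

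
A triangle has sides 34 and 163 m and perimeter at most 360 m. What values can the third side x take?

129 < x ≤ 163

Triangle inequality alone gives 129 < x < 197.
The perimeter condition gives x ≤ 360 − 34 − 163 = 163.
Intersecting the two: 129 < x ≤ 163.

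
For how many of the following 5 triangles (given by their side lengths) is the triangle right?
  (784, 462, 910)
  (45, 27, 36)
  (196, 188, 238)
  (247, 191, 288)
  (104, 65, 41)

2

(784,462,910): 462²+784² = 828100 = 910² → right
(45,27,36): 27²+36² = 2025 = 45² → right
(196,188,238): 188²+196² = 73760 > 56644 = 238² → acute
(247,191,288): 191²+247² = 97490 > 82944 = 288² → acute
(104,65,41): 41²+65² = 5906 < 10816 = 104² → obtuse
2 of the 5 are right.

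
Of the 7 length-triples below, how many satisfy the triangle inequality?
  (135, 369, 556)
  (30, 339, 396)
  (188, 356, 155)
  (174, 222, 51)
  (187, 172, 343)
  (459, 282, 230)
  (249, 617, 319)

(135,369,556): 135+369 ≤ 556 → not valid
(30,339,396): 30+339 ≤ 396 → not valid
(155,188,356): 155+188 ≤ 356 → not valid
(51,174,222): 51+174 > 222 → valid
(172,187,343): 172+187 > 343 → valid
(230,282,459): 230+282 > 459 → valid
(249,319,617): 249+319 ≤ 617 → not valid
3 of the 7 triples form a triangle.

3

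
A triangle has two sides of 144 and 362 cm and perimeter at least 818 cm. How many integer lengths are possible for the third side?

194

Triangle inequality: 218 < x < 506. Perimeter ≥ 818 gives x ≥ 818 − 144 − 362 = 312.
So 312 ≤ x < 506; integers 312 through 505: 194 values.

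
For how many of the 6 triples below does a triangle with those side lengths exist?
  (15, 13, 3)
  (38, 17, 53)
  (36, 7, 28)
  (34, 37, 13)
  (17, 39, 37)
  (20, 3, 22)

5

(3,13,15): 3+13 > 15 → valid
(17,38,53): 17+38 > 53 → valid
(7,28,36): 7+28 ≤ 36 → not valid
(13,34,37): 13+34 > 37 → valid
(17,37,39): 17+37 > 39 → valid
(3,20,22): 3+20 > 22 → valid
5 of the 6 triples form a triangle.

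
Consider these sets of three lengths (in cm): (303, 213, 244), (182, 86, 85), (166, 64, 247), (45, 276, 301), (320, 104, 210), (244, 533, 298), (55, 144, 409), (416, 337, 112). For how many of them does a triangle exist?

4

(213,244,303): 213+244 > 303 → valid
(85,86,182): 85+86 ≤ 182 → not valid
(64,166,247): 64+166 ≤ 247 → not valid
(45,276,301): 45+276 > 301 → valid
(104,210,320): 104+210 ≤ 320 → not valid
(244,298,533): 244+298 > 533 → valid
(55,144,409): 55+144 ≤ 409 → not valid
(112,337,416): 112+337 > 416 → valid
4 of the 8 triples form a triangle.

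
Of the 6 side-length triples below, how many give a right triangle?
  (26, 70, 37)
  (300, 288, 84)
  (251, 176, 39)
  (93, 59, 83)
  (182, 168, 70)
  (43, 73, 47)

(26,70,37): 26+37 ≤ 70, not a triangle
(300,288,84): 84²+288² = 90000 = 300² → right
(251,176,39): 39+176 ≤ 251, not a triangle
(93,59,83): 59²+83² = 10370 > 8649 = 93² → acute
(182,168,70): 70²+168² = 33124 = 182² → right
(43,73,47): 43²+47² = 4058 < 5329 = 73² → obtuse
2 of the 6 are right.

2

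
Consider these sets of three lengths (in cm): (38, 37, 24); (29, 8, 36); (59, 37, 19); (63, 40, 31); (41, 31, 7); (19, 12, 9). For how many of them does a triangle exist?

(24,37,38): 24+37 > 38 → valid
(8,29,36): 8+29 > 36 → valid
(19,37,59): 19+37 ≤ 59 → not valid
(31,40,63): 31+40 > 63 → valid
(7,31,41): 7+31 ≤ 41 → not valid
(9,12,19): 9+12 > 19 → valid
4 of the 6 triples form a triangle.

4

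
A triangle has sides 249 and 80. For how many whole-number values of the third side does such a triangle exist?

The third side lies in the open interval (169, 329).
Integers from 170 to 328 inclusive: 328 − 170 + 1 = 159.

159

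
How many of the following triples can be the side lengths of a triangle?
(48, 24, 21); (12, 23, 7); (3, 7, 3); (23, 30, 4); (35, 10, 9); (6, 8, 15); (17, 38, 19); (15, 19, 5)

1

(21,24,48): 21+24 ≤ 48 → not valid
(7,12,23): 7+12 ≤ 23 → not valid
(3,3,7): 3+3 ≤ 7 → not valid
(4,23,30): 4+23 ≤ 30 → not valid
(9,10,35): 9+10 ≤ 35 → not valid
(6,8,15): 6+8 ≤ 15 → not valid
(17,19,38): 17+19 ≤ 38 → not valid
(5,15,19): 5+15 > 19 → valid
1 of the 8 triples forms a triangle.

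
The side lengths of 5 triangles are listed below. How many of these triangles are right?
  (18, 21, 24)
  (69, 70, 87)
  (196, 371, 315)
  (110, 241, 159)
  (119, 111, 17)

1

(18,21,24): 18²+21² = 765 > 576 = 24² → acute
(69,70,87): 69²+70² = 9661 > 7569 = 87² → acute
(196,371,315): 196²+315² = 137641 = 371² → right
(110,241,159): 110²+159² = 37381 < 58081 = 241² → obtuse
(119,111,17): 17²+111² = 12610 < 14161 = 119² → obtuse
1 of the 5 is right.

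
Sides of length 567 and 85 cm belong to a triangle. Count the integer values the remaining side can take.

The third side lies in the open interval (482, 652).
Integers from 483 to 651 inclusive: 651 − 483 + 1 = 169.

169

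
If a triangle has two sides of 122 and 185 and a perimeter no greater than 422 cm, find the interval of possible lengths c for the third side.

Triangle inequality alone gives 63 < c < 307.
The perimeter condition gives c ≤ 422 − 122 − 185 = 115.
Intersecting the two: 63 < c ≤ 115.

63 < c ≤ 115 cm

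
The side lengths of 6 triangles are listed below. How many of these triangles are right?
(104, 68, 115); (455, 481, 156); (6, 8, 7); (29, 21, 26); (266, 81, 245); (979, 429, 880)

(104,68,115): 68²+104² = 15440 > 13225 = 115² → acute
(455,481,156): 156²+455² = 231361 = 481² → right
(6,8,7): 6²+7² = 85 > 64 = 8² → acute
(29,21,26): 21²+26² = 1117 > 841 = 29² → acute
(266,81,245): 81²+245² = 66586 < 70756 = 266² → obtuse
(979,429,880): 429²+880² = 958441 = 979² → right
2 of the 6 are right.

2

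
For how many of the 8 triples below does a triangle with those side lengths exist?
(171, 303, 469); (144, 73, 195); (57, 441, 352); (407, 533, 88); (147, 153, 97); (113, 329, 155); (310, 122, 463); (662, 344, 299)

(171,303,469): 171+303 > 469 → valid
(73,144,195): 73+144 > 195 → valid
(57,352,441): 57+352 ≤ 441 → not valid
(88,407,533): 88+407 ≤ 533 → not valid
(97,147,153): 97+147 > 153 → valid
(113,155,329): 113+155 ≤ 329 → not valid
(122,310,463): 122+310 ≤ 463 → not valid
(299,344,662): 299+344 ≤ 662 → not valid
3 of the 8 triples form a triangle.

3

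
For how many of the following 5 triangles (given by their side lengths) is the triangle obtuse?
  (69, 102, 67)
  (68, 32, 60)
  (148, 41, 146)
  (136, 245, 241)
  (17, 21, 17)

1

(69,102,67): 67²+69² = 9250 < 10404 = 102² → obtuse
(68,32,60): 32²+60² = 4624 = 68² → right
(148,41,146): 41²+146² = 22997 > 21904 = 148² → acute
(136,245,241): 136²+241² = 76577 > 60025 = 245² → acute
(17,21,17): 17²+17² = 578 > 441 = 21² → acute
1 of the 5 is obtuse.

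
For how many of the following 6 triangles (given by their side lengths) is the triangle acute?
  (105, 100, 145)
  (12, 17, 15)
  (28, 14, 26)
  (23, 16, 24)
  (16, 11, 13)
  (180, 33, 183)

4

(105,100,145): 100²+105² = 21025 = 145² → right
(12,17,15): 12²+15² = 369 > 289 = 17² → acute
(28,14,26): 14²+26² = 872 > 784 = 28² → acute
(23,16,24): 16²+23² = 785 > 576 = 24² → acute
(16,11,13): 11²+13² = 290 > 256 = 16² → acute
(180,33,183): 33²+180² = 33489 = 183² → right
4 of the 6 are acute.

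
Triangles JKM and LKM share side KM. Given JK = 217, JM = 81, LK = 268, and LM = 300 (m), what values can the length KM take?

136 < KM < 298

From triangle JKM: |217 − 81| < KM < 217 + 81, i.e. 136 < KM < 298.
From triangle LKM: 32 < KM < 568.
Both must hold, so KM lies in the intersection.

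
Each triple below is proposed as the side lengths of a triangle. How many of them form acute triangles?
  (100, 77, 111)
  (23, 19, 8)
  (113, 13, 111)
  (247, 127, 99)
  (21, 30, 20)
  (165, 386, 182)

(100,77,111): 77²+100² = 15929 > 12321 = 111² → acute
(23,19,8): 8²+19² = 425 < 529 = 23² → obtuse
(113,13,111): 13²+111² = 12490 < 12769 = 113² → obtuse
(247,127,99): 99+127 ≤ 247, not a triangle
(21,30,20): 20²+21² = 841 < 900 = 30² → obtuse
(165,386,182): 165+182 ≤ 386, not a triangle
1 of the 6 is acute.

1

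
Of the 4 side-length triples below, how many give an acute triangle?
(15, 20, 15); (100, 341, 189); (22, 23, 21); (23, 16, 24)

3

(15,20,15): 15²+15² = 450 > 400 = 20² → acute
(100,341,189): 100+189 ≤ 341, not a triangle
(22,23,21): 21²+22² = 925 > 529 = 23² → acute
(23,16,24): 16²+23² = 785 > 576 = 24² → acute
3 of the 4 are acute.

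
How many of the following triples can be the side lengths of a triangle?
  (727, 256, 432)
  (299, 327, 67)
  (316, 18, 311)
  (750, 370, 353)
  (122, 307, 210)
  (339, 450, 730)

4

(256,432,727): 256+432 ≤ 727 → not valid
(67,299,327): 67+299 > 327 → valid
(18,311,316): 18+311 > 316 → valid
(353,370,750): 353+370 ≤ 750 → not valid
(122,210,307): 122+210 > 307 → valid
(339,450,730): 339+450 > 730 → valid
4 of the 6 triples form a triangle.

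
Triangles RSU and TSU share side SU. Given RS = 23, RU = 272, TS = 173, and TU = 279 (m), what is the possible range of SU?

From triangle RSU: |23 − 272| < SU < 23 + 272, i.e. 249 < SU < 295.
From triangle TSU: 106 < SU < 452.
Both must hold, so SU lies in the intersection.

249 < SU < 295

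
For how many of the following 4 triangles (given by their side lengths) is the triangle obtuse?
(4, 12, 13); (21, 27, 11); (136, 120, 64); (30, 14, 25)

(4,12,13): 4²+12² = 160 < 169 = 13² → obtuse
(21,27,11): 11²+21² = 562 < 729 = 27² → obtuse
(136,120,64): 64²+120² = 18496 = 136² → right
(30,14,25): 14²+25² = 821 < 900 = 30² → obtuse
3 of the 4 are obtuse.

3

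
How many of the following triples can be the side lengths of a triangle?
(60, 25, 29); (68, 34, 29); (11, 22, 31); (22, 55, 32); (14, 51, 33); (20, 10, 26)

(25,29,60): 25+29 ≤ 60 → not valid
(29,34,68): 29+34 ≤ 68 → not valid
(11,22,31): 11+22 > 31 → valid
(22,32,55): 22+32 ≤ 55 → not valid
(14,33,51): 14+33 ≤ 51 → not valid
(10,20,26): 10+20 > 26 → valid
2 of the 6 triples form a triangle.

2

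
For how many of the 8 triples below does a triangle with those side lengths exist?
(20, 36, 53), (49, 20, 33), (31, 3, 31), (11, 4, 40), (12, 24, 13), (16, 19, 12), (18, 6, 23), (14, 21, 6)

6

(20,36,53): 20+36 > 53 → valid
(20,33,49): 20+33 > 49 → valid
(3,31,31): 3+31 > 31 → valid
(4,11,40): 4+11 ≤ 40 → not valid
(12,13,24): 12+13 > 24 → valid
(12,16,19): 12+16 > 19 → valid
(6,18,23): 6+18 > 23 → valid
(6,14,21): 6+14 ≤ 21 → not valid
6 of the 8 triples form a triangle.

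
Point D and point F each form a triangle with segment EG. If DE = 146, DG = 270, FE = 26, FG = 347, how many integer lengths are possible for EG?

51

From triangle DEG: 124 < EG < 416.
From triangle FEG: 321 < EG < 373.
Intersection: 321 < EG < 373, so integers 322 through 372: 51 values.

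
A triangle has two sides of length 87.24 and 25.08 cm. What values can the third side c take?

By the triangle inequality, c must be less than 87.24 + 25.08 = 112.32 and greater than |87.24 − 25.08| = 62.16.

62.16 < c < 112.32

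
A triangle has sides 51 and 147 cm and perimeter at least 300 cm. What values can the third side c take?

Triangle inequality alone gives 96 < c < 198.
The perimeter condition gives c ≥ 300 − 51 − 147 = 102.
Intersecting the two: 102 ≤ c < 198.

102 ≤ c < 198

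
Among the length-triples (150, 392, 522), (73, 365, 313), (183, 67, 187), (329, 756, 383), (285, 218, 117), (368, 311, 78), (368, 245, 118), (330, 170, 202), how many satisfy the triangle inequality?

6

(150,392,522): 150+392 > 522 → valid
(73,313,365): 73+313 > 365 → valid
(67,183,187): 67+183 > 187 → valid
(329,383,756): 329+383 ≤ 756 → not valid
(117,218,285): 117+218 > 285 → valid
(78,311,368): 78+311 > 368 → valid
(118,245,368): 118+245 ≤ 368 → not valid
(170,202,330): 170+202 > 330 → valid
6 of the 8 triples form a triangle.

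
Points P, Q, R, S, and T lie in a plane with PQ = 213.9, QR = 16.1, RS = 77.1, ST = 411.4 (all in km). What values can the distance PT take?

The maximum is all hops collinear in one direction: 213.9 + 16.1 + 77.1 + 411.4 = 718.5.
The longest hop is 411.4; the others sum to 307.1. Folding the others back against it leaves at least 411.4 − 307.1 = 104.3.

104.3 ≤ PT ≤ 718.5 km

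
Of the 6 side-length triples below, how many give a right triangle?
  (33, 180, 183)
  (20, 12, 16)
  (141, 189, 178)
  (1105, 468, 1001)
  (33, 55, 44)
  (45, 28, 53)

(33,180,183): 33²+180² = 33489 = 183² → right
(20,12,16): 12²+16² = 400 = 20² → right
(141,189,178): 141²+178² = 51565 > 35721 = 189² → acute
(1105,468,1001): 468²+1001² = 1221025 = 1105² → right
(33,55,44): 33²+44² = 3025 = 55² → right
(45,28,53): 28²+45² = 2809 = 53² → right
5 of the 6 are right.

5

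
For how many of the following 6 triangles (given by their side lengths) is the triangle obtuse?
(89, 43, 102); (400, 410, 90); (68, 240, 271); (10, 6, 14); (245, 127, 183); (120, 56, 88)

5

(89,43,102): 43²+89² = 9770 < 10404 = 102² → obtuse
(400,410,90): 90²+400² = 168100 = 410² → right
(68,240,271): 68²+240² = 62224 < 73441 = 271² → obtuse
(10,6,14): 6²+10² = 136 < 196 = 14² → obtuse
(245,127,183): 127²+183² = 49618 < 60025 = 245² → obtuse
(120,56,88): 56²+88² = 10880 < 14400 = 120² → obtuse
5 of the 6 are obtuse.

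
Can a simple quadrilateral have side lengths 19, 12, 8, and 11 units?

Yes

A quadrilateral exists iff every side is shorter than the sum of the others — equivalently, the longest side is less than the sum of the rest.
Longest side 19 < 31 (sum of the remaining 3), so yes.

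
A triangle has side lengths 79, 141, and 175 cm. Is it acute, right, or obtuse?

obtuse

Compare the square of the longest side to the sum of squares of the other two: 79² + 141² = 26122 < 30625 = 175².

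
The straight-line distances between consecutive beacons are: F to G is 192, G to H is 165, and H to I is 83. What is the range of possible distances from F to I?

The maximum is all hops collinear in one direction: 192 + 165 + 83 = 440.
The longest hop is 192; the others sum to 248. Since 192 ≤ 248, the path can fold back on itself completely, so the minimum distance is 0.

0 ≤ FI ≤ 440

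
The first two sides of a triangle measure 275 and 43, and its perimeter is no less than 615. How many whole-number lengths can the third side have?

21

Triangle inequality: 232 < x < 318. Perimeter ≥ 615 gives x ≥ 615 − 275 − 43 = 297.
So 297 ≤ x < 318; integers 297 through 317: 21 values.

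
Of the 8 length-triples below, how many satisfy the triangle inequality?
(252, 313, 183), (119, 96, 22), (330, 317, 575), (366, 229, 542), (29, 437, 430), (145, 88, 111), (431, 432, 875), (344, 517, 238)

(183,252,313): 183+252 > 313 → valid
(22,96,119): 22+96 ≤ 119 → not valid
(317,330,575): 317+330 > 575 → valid
(229,366,542): 229+366 > 542 → valid
(29,430,437): 29+430 > 437 → valid
(88,111,145): 88+111 > 145 → valid
(431,432,875): 431+432 ≤ 875 → not valid
(238,344,517): 238+344 > 517 → valid
6 of the 8 triples form a triangle.

6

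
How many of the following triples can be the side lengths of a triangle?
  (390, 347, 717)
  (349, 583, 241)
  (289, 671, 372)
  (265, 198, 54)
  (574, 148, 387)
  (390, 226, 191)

(347,390,717): 347+390 > 717 → valid
(241,349,583): 241+349 > 583 → valid
(289,372,671): 289+372 ≤ 671 → not valid
(54,198,265): 54+198 ≤ 265 → not valid
(148,387,574): 148+387 ≤ 574 → not valid
(191,226,390): 191+226 > 390 → valid
3 of the 6 triples form a triangle.

3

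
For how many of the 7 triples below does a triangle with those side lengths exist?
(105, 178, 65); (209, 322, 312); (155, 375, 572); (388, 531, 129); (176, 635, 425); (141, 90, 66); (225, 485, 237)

2

(65,105,178): 65+105 ≤ 178 → not valid
(209,312,322): 209+312 > 322 → valid
(155,375,572): 155+375 ≤ 572 → not valid
(129,388,531): 129+388 ≤ 531 → not valid
(176,425,635): 176+425 ≤ 635 → not valid
(66,90,141): 66+90 > 141 → valid
(225,237,485): 225+237 ≤ 485 → not valid
2 of the 7 triples form a triangle.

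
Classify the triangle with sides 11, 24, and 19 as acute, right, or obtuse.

obtuse

Compare the square of the longest side to the sum of squares of the other two: 11² + 19² = 482 < 576 = 24².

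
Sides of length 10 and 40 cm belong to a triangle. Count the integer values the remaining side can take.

The third side lies in the open interval (30, 50).
Integers from 31 to 49 inclusive: 49 − 31 + 1 = 19.

19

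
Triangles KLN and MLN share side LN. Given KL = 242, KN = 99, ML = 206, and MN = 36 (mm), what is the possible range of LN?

170 < LN < 242

From triangle KLN: |242 − 99| < LN < 242 + 99, i.e. 143 < LN < 341.
From triangle MLN: 170 < LN < 242.
Both must hold, so LN lies in the intersection.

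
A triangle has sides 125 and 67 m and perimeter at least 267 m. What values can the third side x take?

Triangle inequality alone gives 58 < x < 192.
The perimeter condition gives x ≥ 267 − 125 − 67 = 75.
Intersecting the two: 75 ≤ x < 192.

75 ≤ x < 192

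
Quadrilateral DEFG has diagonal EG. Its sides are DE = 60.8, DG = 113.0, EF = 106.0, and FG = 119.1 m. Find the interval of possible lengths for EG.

52.2 < EG < 173.8

From triangle DEG: |60.8 − 113.0| < EG < 60.8 + 113.0, i.e. 52.2 < EG < 173.8.
From triangle FEG: 13.1 < EG < 225.1.
Both must hold, so EG lies in the intersection.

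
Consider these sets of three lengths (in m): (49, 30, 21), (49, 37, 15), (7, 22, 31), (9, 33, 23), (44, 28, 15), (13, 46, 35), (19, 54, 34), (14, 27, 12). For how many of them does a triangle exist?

(21,30,49): 21+30 > 49 → valid
(15,37,49): 15+37 > 49 → valid
(7,22,31): 7+22 ≤ 31 → not valid
(9,23,33): 9+23 ≤ 33 → not valid
(15,28,44): 15+28 ≤ 44 → not valid
(13,35,46): 13+35 > 46 → valid
(19,34,54): 19+34 ≤ 54 → not valid
(12,14,27): 12+14 ≤ 27 → not valid
3 of the 8 triples form a triangle.

3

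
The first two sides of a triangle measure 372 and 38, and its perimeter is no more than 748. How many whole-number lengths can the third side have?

4

Triangle inequality: 334 < x < 410. Perimeter ≤ 748 gives x ≤ 748 − 372 − 38 = 338.
So 334 < x ≤ 338; integers 335 through 338: 4 values.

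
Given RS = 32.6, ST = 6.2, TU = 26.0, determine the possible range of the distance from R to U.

0.4 ≤ RU ≤ 64.8

The maximum is all hops collinear in one direction: 32.6 + 6.2 + 26.0 = 64.8.
The longest hop is 32.6; the others sum to 32.2. Folding the others back against it leaves at least 32.6 − 32.2 = 0.4.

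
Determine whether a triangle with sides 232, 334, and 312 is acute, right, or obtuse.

acute

Compare the square of the longest side to the sum of squares of the other two: 232² + 312² = 151168 > 111556 = 334².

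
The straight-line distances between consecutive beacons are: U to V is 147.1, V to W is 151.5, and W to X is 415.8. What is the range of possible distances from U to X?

The maximum is all hops collinear in one direction: 147.1 + 151.5 + 415.8 = 714.4.
The longest hop is 415.8; the others sum to 298.6. Folding the others back against it leaves at least 415.8 − 298.6 = 117.2.

117.2 ≤ UX ≤ 714.4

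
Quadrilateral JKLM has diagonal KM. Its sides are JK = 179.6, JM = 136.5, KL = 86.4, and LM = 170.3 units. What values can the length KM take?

83.9 < KM < 256.7

From triangle JKM: |179.6 − 136.5| < KM < 179.6 + 136.5, i.e. 43.1 < KM < 316.1.
From triangle LKM: 83.9 < KM < 256.7.
Both must hold, so KM lies in the intersection.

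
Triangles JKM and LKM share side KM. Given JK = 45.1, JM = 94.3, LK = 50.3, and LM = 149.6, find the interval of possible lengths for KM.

99.3 < KM < 139.4

From triangle JKM: |45.1 − 94.3| < KM < 45.1 + 94.3, i.e. 49.2 < KM < 139.4.
From triangle LKM: 99.3 < KM < 199.9.
Both must hold, so KM lies in the intersection.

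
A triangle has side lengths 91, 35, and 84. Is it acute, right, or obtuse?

Compare the square of the longest side to the sum of squares of the other two: 35² + 84² = 8281 = 91².

right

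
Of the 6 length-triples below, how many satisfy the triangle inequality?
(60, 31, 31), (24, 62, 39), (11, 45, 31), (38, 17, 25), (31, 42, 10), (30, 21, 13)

(31,31,60): 31+31 > 60 → valid
(24,39,62): 24+39 > 62 → valid
(11,31,45): 11+31 ≤ 45 → not valid
(17,25,38): 17+25 > 38 → valid
(10,31,42): 10+31 ≤ 42 → not valid
(13,21,30): 13+21 > 30 → valid
4 of the 6 triples form a triangle.

4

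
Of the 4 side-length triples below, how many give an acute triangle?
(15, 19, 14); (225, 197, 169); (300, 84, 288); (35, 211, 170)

2

(15,19,14): 14²+15² = 421 > 361 = 19² → acute
(225,197,169): 169²+197² = 67370 > 50625 = 225² → acute
(300,84,288): 84²+288² = 90000 = 300² → right
(35,211,170): 35+170 ≤ 211, not a triangle
2 of the 4 are acute.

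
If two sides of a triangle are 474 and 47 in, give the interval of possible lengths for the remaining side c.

427 < c < 521

By the triangle inequality, c must be less than 474 + 47 = 521 and greater than |474 − 47| = 427.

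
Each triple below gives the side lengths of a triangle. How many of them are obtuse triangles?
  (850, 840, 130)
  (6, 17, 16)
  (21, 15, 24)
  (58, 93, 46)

(850,840,130): 130²+840² = 722500 = 850² → right
(6,17,16): 6²+16² = 292 > 289 = 17² → acute
(21,15,24): 15²+21² = 666 > 576 = 24² → acute
(58,93,46): 46²+58² = 5480 < 8649 = 93² → obtuse
1 of the 4 is obtuse.

1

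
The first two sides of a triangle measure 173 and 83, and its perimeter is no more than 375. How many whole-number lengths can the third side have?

Triangle inequality: 90 < x < 256. Perimeter ≤ 375 gives x ≤ 375 − 173 − 83 = 119.
So 90 < x ≤ 119; integers 91 through 119: 29 values.

29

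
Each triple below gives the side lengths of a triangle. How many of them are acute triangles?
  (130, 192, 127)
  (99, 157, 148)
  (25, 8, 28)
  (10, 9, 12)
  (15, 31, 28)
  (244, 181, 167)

(130,192,127): 127²+130² = 33029 < 36864 = 192² → obtuse
(99,157,148): 99²+148² = 31705 > 24649 = 157² → acute
(25,8,28): 8²+25² = 689 < 784 = 28² → obtuse
(10,9,12): 9²+10² = 181 > 144 = 12² → acute
(15,31,28): 15²+28² = 1009 > 961 = 31² → acute
(244,181,167): 167²+181² = 60650 > 59536 = 244² → acute
4 of the 6 are acute.

4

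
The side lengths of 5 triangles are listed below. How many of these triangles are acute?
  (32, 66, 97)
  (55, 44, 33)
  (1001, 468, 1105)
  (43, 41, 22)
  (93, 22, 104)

(32,66,97): 32²+66² = 5380 < 9409 = 97² → obtuse
(55,44,33): 33²+44² = 3025 = 55² → right
(1001,468,1105): 468²+1001² = 1221025 = 1105² → right
(43,41,22): 22²+41² = 2165 > 1849 = 43² → acute
(93,22,104): 22²+93² = 9133 < 10816 = 104² → obtuse
1 of the 5 is acute.

1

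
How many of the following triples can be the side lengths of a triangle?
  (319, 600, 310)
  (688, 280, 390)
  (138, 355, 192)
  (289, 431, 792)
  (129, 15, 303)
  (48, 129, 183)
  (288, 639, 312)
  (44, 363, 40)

(310,319,600): 310+319 > 600 → valid
(280,390,688): 280+390 ≤ 688 → not valid
(138,192,355): 138+192 ≤ 355 → not valid
(289,431,792): 289+431 ≤ 792 → not valid
(15,129,303): 15+129 ≤ 303 → not valid
(48,129,183): 48+129 ≤ 183 → not valid
(288,312,639): 288+312 ≤ 639 → not valid
(40,44,363): 40+44 ≤ 363 → not valid
1 of the 8 triples forms a triangle.

1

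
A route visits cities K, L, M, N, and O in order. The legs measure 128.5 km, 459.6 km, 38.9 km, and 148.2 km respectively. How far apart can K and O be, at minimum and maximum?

144.0 ≤ KO ≤ 775.2 km

The maximum is all hops collinear in one direction: 128.5 + 459.6 + 38.9 + 148.2 = 775.2.
The longest hop is 459.6; the others sum to 315.6. Folding the others back against it leaves at least 459.6 − 315.6 = 144.0.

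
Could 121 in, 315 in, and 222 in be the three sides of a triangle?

Yes

The longest side is 315, and the other two sum to 343.
Since 343 > 315, the triangle inequality holds.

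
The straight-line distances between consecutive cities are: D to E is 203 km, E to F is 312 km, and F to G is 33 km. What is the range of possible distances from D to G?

The maximum is all hops collinear in one direction: 203 + 312 + 33 = 548.
The longest hop is 312; the others sum to 236. Folding the others back against it leaves at least 312 − 236 = 76.

76 ≤ DG ≤ 548 km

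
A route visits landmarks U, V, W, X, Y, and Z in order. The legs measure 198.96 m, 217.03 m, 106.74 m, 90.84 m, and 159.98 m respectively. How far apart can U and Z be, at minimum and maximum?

The maximum is all hops collinear in one direction: 198.96 + 217.03 + 106.74 + 90.84 + 159.98 = 773.55.
The longest hop is 217.03; the others sum to 556.52. Since 217.03 ≤ 556.52, the path can fold back on itself completely, so the minimum distance is 0.

0 ≤ UZ ≤ 773.55 m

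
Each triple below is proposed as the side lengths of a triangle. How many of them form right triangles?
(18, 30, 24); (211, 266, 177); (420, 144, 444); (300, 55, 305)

3

(18,30,24): 18²+24² = 900 = 30² → right
(211,266,177): 177²+211² = 75850 > 70756 = 266² → acute
(420,144,444): 144²+420² = 197136 = 444² → right
(300,55,305): 55²+300² = 93025 = 305² → right
3 of the 4 are right.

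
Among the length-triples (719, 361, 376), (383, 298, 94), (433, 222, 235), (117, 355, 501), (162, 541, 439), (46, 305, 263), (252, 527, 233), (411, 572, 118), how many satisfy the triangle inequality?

5

(361,376,719): 361+376 > 719 → valid
(94,298,383): 94+298 > 383 → valid
(222,235,433): 222+235 > 433 → valid
(117,355,501): 117+355 ≤ 501 → not valid
(162,439,541): 162+439 > 541 → valid
(46,263,305): 46+263 > 305 → valid
(233,252,527): 233+252 ≤ 527 → not valid
(118,411,572): 118+411 ≤ 572 → not valid
5 of the 8 triples form a triangle.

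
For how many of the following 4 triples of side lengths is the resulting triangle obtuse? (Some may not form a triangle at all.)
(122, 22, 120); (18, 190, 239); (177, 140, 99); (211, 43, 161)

(122,22,120): 22²+120² = 14884 = 122² → right
(18,190,239): 18+190 ≤ 239, not a triangle
(177,140,99): 99²+140² = 29401 < 31329 = 177² → obtuse
(211,43,161): 43+161 ≤ 211, not a triangle
1 of the 4 is obtuse.

1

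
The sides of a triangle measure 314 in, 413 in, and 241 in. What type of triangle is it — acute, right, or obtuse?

Compare the square of the longest side to the sum of squares of the other two: 241² + 314² = 156677 < 170569 = 413².

obtuse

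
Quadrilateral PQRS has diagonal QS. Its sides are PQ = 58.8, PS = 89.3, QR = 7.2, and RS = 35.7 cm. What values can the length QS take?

From triangle PQS: |58.8 − 89.3| < QS < 58.8 + 89.3, i.e. 30.5 < QS < 148.1.
From triangle RQS: 28.5 < QS < 42.9.
Both must hold, so QS lies in the intersection.

30.5 < QS < 42.9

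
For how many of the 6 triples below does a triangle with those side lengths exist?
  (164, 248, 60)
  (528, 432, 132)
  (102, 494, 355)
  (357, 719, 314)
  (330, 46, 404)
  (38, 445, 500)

1

(60,164,248): 60+164 ≤ 248 → not valid
(132,432,528): 132+432 > 528 → valid
(102,355,494): 102+355 ≤ 494 → not valid
(314,357,719): 314+357 ≤ 719 → not valid
(46,330,404): 46+330 ≤ 404 → not valid
(38,445,500): 38+445 ≤ 500 → not valid
1 of the 6 triples forms a triangle.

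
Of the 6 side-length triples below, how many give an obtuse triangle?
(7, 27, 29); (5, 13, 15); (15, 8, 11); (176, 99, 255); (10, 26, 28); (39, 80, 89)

(7,27,29): 7²+27² = 778 < 841 = 29² → obtuse
(5,13,15): 5²+13² = 194 < 225 = 15² → obtuse
(15,8,11): 8²+11² = 185 < 225 = 15² → obtuse
(176,99,255): 99²+176² = 40777 < 65025 = 255² → obtuse
(10,26,28): 10²+26² = 776 < 784 = 28² → obtuse
(39,80,89): 39²+80² = 7921 = 89² → right
5 of the 6 are obtuse.

5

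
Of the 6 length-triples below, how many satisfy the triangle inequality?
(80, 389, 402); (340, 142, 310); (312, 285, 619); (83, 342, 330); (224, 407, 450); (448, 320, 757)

5

(80,389,402): 80+389 > 402 → valid
(142,310,340): 142+310 > 340 → valid
(285,312,619): 285+312 ≤ 619 → not valid
(83,330,342): 83+330 > 342 → valid
(224,407,450): 224+407 > 450 → valid
(320,448,757): 320+448 > 757 → valid
5 of the 6 triples form a triangle.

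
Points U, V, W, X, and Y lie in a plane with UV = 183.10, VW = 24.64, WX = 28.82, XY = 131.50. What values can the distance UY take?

0 ≤ UY ≤ 368.06

The maximum is all hops collinear in one direction: 183.10 + 24.64 + 28.82 + 131.50 = 368.06.
The longest hop is 183.10; the others sum to 184.96. Since 183.10 ≤ 184.96, the path can fold back on itself completely, so the minimum distance is 0.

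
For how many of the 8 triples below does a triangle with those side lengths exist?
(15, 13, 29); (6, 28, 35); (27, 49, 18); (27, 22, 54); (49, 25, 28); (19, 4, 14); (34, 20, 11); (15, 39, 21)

(13,15,29): 13+15 ≤ 29 → not valid
(6,28,35): 6+28 ≤ 35 → not valid
(18,27,49): 18+27 ≤ 49 → not valid
(22,27,54): 22+27 ≤ 54 → not valid
(25,28,49): 25+28 > 49 → valid
(4,14,19): 4+14 ≤ 19 → not valid
(11,20,34): 11+20 ≤ 34 → not valid
(15,21,39): 15+21 ≤ 39 → not valid
1 of the 8 triples forms a triangle.

1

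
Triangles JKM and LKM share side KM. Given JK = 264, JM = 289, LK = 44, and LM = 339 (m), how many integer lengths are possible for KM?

87

From triangle JKM: 25 < KM < 553.
From triangle LKM: 295 < KM < 383.
Intersection: 295 < KM < 383, so integers 296 through 382: 87 values.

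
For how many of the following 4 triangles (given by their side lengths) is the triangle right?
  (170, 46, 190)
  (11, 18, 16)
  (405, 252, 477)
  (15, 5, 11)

(170,46,190): 46²+170² = 31016 < 36100 = 190² → obtuse
(11,18,16): 11²+16² = 377 > 324 = 18² → acute
(405,252,477): 252²+405² = 227529 = 477² → right
(15,5,11): 5²+11² = 146 < 225 = 15² → obtuse
1 of the 4 is right.

1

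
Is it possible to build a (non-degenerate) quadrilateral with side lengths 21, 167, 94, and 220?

A quadrilateral exists iff every side is shorter than the sum of the others — equivalently, the longest side is less than the sum of the rest.
Longest side 220 < 282 (sum of the remaining 3), so yes.

Yes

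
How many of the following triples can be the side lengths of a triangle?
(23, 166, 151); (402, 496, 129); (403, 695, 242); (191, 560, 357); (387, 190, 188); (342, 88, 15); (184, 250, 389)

(23,151,166): 23+151 > 166 → valid
(129,402,496): 129+402 > 496 → valid
(242,403,695): 242+403 ≤ 695 → not valid
(191,357,560): 191+357 ≤ 560 → not valid
(188,190,387): 188+190 ≤ 387 → not valid
(15,88,342): 15+88 ≤ 342 → not valid
(184,250,389): 184+250 > 389 → valid
3 of the 7 triples form a triangle.

3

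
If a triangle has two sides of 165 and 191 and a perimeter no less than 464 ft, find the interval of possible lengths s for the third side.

Triangle inequality alone gives 26 < s < 356.
The perimeter condition gives s ≥ 464 − 165 − 191 = 108.
Intersecting the two: 108 ≤ s < 356.

108 ≤ s < 356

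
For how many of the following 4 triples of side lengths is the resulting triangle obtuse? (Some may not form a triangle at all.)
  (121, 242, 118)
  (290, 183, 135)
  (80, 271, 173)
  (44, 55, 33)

1

(121,242,118): 118+121 ≤ 242, not a triangle
(290,183,135): 135²+183² = 51714 < 84100 = 290² → obtuse
(80,271,173): 80+173 ≤ 271, not a triangle
(44,55,33): 33²+44² = 3025 = 55² → right
1 of the 4 is obtuse.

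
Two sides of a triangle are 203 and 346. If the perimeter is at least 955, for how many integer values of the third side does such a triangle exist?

Triangle inequality: 143 < x < 549. Perimeter ≥ 955 gives x ≥ 955 − 203 − 346 = 406.
So 406 ≤ x < 549; integers 406 through 548: 143 values.

143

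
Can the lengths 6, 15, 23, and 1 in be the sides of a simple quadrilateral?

No

For a quadrilateral, each side must be shorter than the sum of the others.
Here the longest side is 23, but the remaining 3 sides sum to only 22.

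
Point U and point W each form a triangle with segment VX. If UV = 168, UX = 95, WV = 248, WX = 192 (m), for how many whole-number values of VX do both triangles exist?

189

From triangle UVX: 73 < VX < 263.
From triangle WVX: 56 < VX < 440.
Intersection: 73 < VX < 263, so integers 74 through 262: 189 values.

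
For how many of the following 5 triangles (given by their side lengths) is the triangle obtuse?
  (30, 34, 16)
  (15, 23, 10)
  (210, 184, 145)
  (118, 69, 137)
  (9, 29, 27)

3

(30,34,16): 16²+30² = 1156 = 34² → right
(15,23,10): 10²+15² = 325 < 529 = 23² → obtuse
(210,184,145): 145²+184² = 54881 > 44100 = 210² → acute
(118,69,137): 69²+118² = 18685 < 18769 = 137² → obtuse
(9,29,27): 9²+27² = 810 < 841 = 29² → obtuse
3 of the 5 are obtuse.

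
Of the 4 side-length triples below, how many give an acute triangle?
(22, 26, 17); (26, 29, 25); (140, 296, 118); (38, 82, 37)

(22,26,17): 17²+22² = 773 > 676 = 26² → acute
(26,29,25): 25²+26² = 1301 > 841 = 29² → acute
(140,296,118): 118+140 ≤ 296, not a triangle
(38,82,37): 37+38 ≤ 82, not a triangle
2 of the 4 are acute.

2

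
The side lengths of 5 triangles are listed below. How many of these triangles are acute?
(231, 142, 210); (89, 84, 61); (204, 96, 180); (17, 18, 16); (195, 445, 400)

(231,142,210): 142²+210² = 64264 > 53361 = 231² → acute
(89,84,61): 61²+84² = 10777 > 7921 = 89² → acute
(204,96,180): 96²+180² = 41616 = 204² → right
(17,18,16): 16²+17² = 545 > 324 = 18² → acute
(195,445,400): 195²+400² = 198025 = 445² → right
3 of the 5 are acute.

3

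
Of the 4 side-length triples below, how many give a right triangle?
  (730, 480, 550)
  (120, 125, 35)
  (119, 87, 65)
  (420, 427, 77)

3

(730,480,550): 480²+550² = 532900 = 730² → right
(120,125,35): 35²+120² = 15625 = 125² → right
(119,87,65): 65²+87² = 11794 < 14161 = 119² → obtuse
(420,427,77): 77²+420² = 182329 = 427² → right
3 of the 4 are right.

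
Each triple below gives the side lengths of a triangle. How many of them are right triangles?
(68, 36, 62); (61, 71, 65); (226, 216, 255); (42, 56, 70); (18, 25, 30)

(68,36,62): 36²+62² = 5140 > 4624 = 68² → acute
(61,71,65): 61²+65² = 7946 > 5041 = 71² → acute
(226,216,255): 216²+226² = 97732 > 65025 = 255² → acute
(42,56,70): 42²+56² = 4900 = 70² → right
(18,25,30): 18²+25² = 949 > 900 = 30² → acute
1 of the 5 is right.

1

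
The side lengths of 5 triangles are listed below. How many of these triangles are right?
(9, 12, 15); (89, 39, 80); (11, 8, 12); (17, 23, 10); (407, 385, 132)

3

(9,12,15): 9²+12² = 225 = 15² → right
(89,39,80): 39²+80² = 7921 = 89² → right
(11,8,12): 8²+11² = 185 > 144 = 12² → acute
(17,23,10): 10²+17² = 389 < 529 = 23² → obtuse
(407,385,132): 132²+385² = 165649 = 407² → right
3 of the 5 are right.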